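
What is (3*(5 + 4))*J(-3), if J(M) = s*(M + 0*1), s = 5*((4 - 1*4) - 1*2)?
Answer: 810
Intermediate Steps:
s = -10 (s = 5*((4 - 4) - 2) = 5*(0 - 2) = 5*(-2) = -10)
J(M) = -10*M (J(M) = -10*(M + 0*1) = -10*(M + 0) = -10*M)
(3*(5 + 4))*J(-3) = (3*(5 + 4))*(-10*(-3)) = (3*9)*30 = 27*30 = 810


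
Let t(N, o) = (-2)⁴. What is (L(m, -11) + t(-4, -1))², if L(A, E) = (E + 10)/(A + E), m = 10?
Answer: 289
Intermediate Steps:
L(A, E) = (10 + E)/(A + E)
t(N, o) = 16
(L(m, -11) + t(-4, -1))² = ((10 - 11)/(10 - 11) + 16)² = (-1/(-1) + 16)² = (-1*(-1) + 16)² = (1 + 16)² = 17² = 289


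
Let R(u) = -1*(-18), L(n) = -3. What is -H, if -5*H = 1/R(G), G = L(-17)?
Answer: 1/90 ≈ 0.011111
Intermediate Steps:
G = -3
R(u) = 18
H = -1/90 (H = -⅕/18 = -⅕*1/18 = -1/90 ≈ -0.011111)
-H = -1*(-1/90) = 1/90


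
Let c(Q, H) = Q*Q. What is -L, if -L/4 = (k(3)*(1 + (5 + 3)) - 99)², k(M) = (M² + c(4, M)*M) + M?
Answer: 777924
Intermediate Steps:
c(Q, H) = Q²
k(M) = M² + 17*M (k(M) = (M² + 4²*M) + M = (M² + 16*M) + M = M² + 17*M)
L = -777924 (L = -4*((3*(17 + 3))*(1 + (5 + 3)) - 99)² = -4*((3*20)*(1 + 8) - 99)² = -4*(60*9 - 99)² = -4*(540 - 99)² = -4*441² = -4*194481 = -777924)
-L = -1*(-777924) = 777924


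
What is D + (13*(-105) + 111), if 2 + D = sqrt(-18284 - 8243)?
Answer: -1256 + I*sqrt(26527) ≈ -1256.0 + 162.87*I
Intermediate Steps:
D = -2 + I*sqrt(26527) (D = -2 + sqrt(-18284 - 8243) = -2 + sqrt(-26527) = -2 + I*sqrt(26527) ≈ -2.0 + 162.87*I)
D + (13*(-105) + 111) = (-2 + I*sqrt(26527)) + (13*(-105) + 111) = (-2 + I*sqrt(26527)) + (-1365 + 111) = (-2 + I*sqrt(26527)) - 1254 = -1256 + I*sqrt(26527)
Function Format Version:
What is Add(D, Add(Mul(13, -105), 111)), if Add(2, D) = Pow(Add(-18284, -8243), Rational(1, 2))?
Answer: Add(-1256, Mul(I, Pow(26527, Rational(1, 2)))) ≈ Add(-1256.0, Mul(162.87, I))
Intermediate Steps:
D = Add(-2, Mul(I, Pow(26527, Rational(1, 2)))) (D = Add(-2, Pow(Add(-18284, -8243), Rational(1, 2))) = Add(-2, Pow(-26527, Rational(1, 2))) = Add(-2, Mul(I, Pow(26527, Rational(1, 2)))) ≈ Add(-2.0000, Mul(162.87, I)))
Add(D, Add(Mul(13, -105), 111)) = Add(Add(-2, Mul(I, Pow(26527, Rational(1, 2)))), Add(Mul(13, -105), 111)) = Add(Add(-2, Mul(I, Pow(26527, Rational(1, 2)))), Add(-1365, 111)) = Add(Add(-2, Mul(I, Pow(26527, Rational(1, 2)))), -1254) = Add(-1256, Mul(I, Pow(26527, Rational(1, 2))))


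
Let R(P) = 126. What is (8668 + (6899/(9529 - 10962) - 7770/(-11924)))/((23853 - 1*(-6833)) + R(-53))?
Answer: 74019892095/263243739352 ≈ 0.28118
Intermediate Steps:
(8668 + (6899/(9529 - 10962) - 7770/(-11924)))/((23853 - 1*(-6833)) + R(-53)) = (8668 + (6899/(9529 - 10962) - 7770/(-11924)))/((23853 - 1*(-6833)) + 126) = (8668 + (6899/(-1433) - 7770*(-1/11924)))/((23853 + 6833) + 126) = (8668 + (6899*(-1/1433) + 3885/5962))/(30686 + 126) = (8668 + (-6899/1433 + 3885/5962))/30812 = (8668 - 35564633/8543546)*(1/30812) = (74019892095/8543546)*(1/30812) = 74019892095/263243739352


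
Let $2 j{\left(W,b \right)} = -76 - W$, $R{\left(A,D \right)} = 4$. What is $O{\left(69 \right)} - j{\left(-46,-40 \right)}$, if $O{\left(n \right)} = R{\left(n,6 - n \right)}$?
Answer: $19$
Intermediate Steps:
$O{\left(n \right)} = 4$
$j{\left(W,b \right)} = -38 - \frac{W}{2}$ ($j{\left(W,b \right)} = \frac{-76 - W}{2} = -38 - \frac{W}{2}$)
$O{\left(69 \right)} - j{\left(-46,-40 \right)} = 4 - \left(-38 - -23\right) = 4 - \left(-38 + 23\right) = 4 - -15 = 4 + 15 = 19$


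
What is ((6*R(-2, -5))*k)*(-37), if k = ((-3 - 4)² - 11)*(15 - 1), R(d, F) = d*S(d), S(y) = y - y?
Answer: 0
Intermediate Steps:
S(y) = 0
R(d, F) = 0 (R(d, F) = d*0 = 0)
k = 532 (k = ((-7)² - 11)*14 = (49 - 11)*14 = 38*14 = 532)
((6*R(-2, -5))*k)*(-37) = ((6*0)*532)*(-37) = (0*532)*(-37) = 0*(-37) = 0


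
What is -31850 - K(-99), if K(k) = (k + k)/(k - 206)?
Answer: -9714448/305 ≈ -31851.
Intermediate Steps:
K(k) = 2*k/(-206 + k) (K(k) = (2*k)/(-206 + k) = 2*k/(-206 + k))
-31850 - K(-99) = -31850 - 2*(-99)/(-206 - 99) = -31850 - 2*(-99)/(-305) = -31850 - 2*(-99)*(-1)/305 = -31850 - 1*198/305 = -31850 - 198/305 = -9714448/305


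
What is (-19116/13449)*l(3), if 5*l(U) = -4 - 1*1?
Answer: 6372/4483 ≈ 1.4214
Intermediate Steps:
l(U) = -1 (l(U) = (-4 - 1*1)/5 = (-4 - 1)/5 = (1/5)*(-5) = -1)
(-19116/13449)*l(3) = -19116/13449*(-1) = -19116*1/13449*(-1) = -6372/4483*(-1) = 6372/4483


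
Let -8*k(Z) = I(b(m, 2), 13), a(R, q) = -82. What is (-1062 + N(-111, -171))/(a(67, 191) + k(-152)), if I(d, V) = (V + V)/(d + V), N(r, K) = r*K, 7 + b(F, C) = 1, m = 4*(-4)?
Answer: -501732/2309 ≈ -217.29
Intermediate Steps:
m = -16
b(F, C) = -6 (b(F, C) = -7 + 1 = -6)
N(r, K) = K*r
I(d, V) = 2*V/(V + d) (I(d, V) = (2*V)/(V + d) = 2*V/(V + d))
k(Z) = -13/28 (k(Z) = -13/(4*(13 - 6)) = -13/(4*7) = -⅛*26/7 = -13/28)
(-1062 + N(-111, -171))/(a(67, 191) + k(-152)) = (-1062 - 171*(-111))/(-82 - 13/28) = (-1062 + 18981)/(-2309/28) = 17919*(-28/2309) = -501732/2309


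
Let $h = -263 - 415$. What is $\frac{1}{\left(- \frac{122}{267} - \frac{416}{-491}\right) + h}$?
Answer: $- \frac{131097}{88832596} \approx -0.0014758$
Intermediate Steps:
$h = -678$ ($h = -263 - 415 = -678$)
$\frac{1}{\left(- \frac{122}{267} - \frac{416}{-491}\right) + h} = \frac{1}{\left(- \frac{122}{267} - \frac{416}{-491}\right) - 678} = \frac{1}{\left(\left(-122\right) \frac{1}{267} - - \frac{416}{491}\right) - 678} = \frac{1}{\left(- \frac{122}{267} + \frac{416}{491}\right) - 678} = \frac{1}{\frac{51170}{131097} - 678} = \frac{1}{- \frac{88832596}{131097}} = - \frac{131097}{88832596}$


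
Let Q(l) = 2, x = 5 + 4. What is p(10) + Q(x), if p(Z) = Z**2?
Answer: 102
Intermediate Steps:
x = 9
p(10) + Q(x) = 10**2 + 2 = 100 + 2 = 102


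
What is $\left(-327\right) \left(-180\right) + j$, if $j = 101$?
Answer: $58961$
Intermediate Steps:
$\left(-327\right) \left(-180\right) + j = \left(-327\right) \left(-180\right) + 101 = 58860 + 101 = 58961$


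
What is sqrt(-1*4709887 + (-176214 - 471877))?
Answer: I*sqrt(5357978) ≈ 2314.7*I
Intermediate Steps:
sqrt(-1*4709887 + (-176214 - 471877)) = sqrt(-4709887 - 648091) = sqrt(-5357978) = I*sqrt(5357978)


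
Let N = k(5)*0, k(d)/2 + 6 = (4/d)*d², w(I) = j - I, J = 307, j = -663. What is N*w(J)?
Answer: 0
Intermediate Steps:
w(I) = -663 - I
k(d) = -12 + 8*d (k(d) = -12 + 2*((4/d)*d²) = -12 + 2*(4*d) = -12 + 8*d)
N = 0 (N = (-12 + 8*5)*0 = (-12 + 40)*0 = 28*0 = 0)
N*w(J) = 0*(-663 - 1*307) = 0*(-663 - 307) = 0*(-970) = 0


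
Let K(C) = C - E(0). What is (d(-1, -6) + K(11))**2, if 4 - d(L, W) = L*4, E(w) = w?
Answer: 361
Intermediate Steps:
d(L, W) = 4 - 4*L (d(L, W) = 4 - L*4 = 4 - 4*L)
K(C) = C (K(C) = C - 1*0 = C + 0 = C)
(d(-1, -6) + K(11))**2 = ((4 - 4*(-1)) + 11)**2 = ((4 + 4) + 11)**2 = (8 + 11)**2 = 19**2 = 361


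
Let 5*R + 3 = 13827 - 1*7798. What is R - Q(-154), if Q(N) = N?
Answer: 6796/5 ≈ 1359.2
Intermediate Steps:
R = 6026/5 (R = -⅗ + (13827 - 1*7798)/5 = -⅗ + (13827 - 7798)/5 = -⅗ + (⅕)*6029 = -⅗ + 6029/5 = 6026/5 ≈ 1205.2)
R - Q(-154) = 6026/5 - 1*(-154) = 6026/5 + 154 = 6796/5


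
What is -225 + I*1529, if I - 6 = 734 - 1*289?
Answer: 689354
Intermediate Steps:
I = 451 (I = 6 + (734 - 1*289) = 6 + (734 - 289) = 6 + 445 = 451)
-225 + I*1529 = -225 + 451*1529 = -225 + 689579 = 689354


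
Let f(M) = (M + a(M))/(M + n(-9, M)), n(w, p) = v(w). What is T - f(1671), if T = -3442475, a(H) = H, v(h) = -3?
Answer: -957008607/278 ≈ -3.4425e+6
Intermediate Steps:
n(w, p) = -3
f(M) = 2*M/(-3 + M) (f(M) = (M + M)/(M - 3) = (2*M)/(-3 + M) = 2*M/(-3 + M))
T - f(1671) = -3442475 - 2*1671/(-3 + 1671) = -3442475 - 2*1671/1668 = -3442475 - 1*557/278 = -3442475 - 557/278 = -957008607/278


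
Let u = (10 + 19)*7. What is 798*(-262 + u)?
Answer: -47082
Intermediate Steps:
u = 203 (u = 29*7 = 203)
798*(-262 + u) = 798*(-262 + 203) = 798*(-59) = -47082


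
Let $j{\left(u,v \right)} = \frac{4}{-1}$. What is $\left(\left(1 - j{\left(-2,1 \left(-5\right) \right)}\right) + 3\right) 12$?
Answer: $96$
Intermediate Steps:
$j{\left(u,v \right)} = -4$ ($j{\left(u,v \right)} = 4 \left(-1\right) = -4$)
$\left(\left(1 - j{\left(-2,1 \left(-5\right) \right)}\right) + 3\right) 12 = \left(\left(1 - -4\right) + 3\right) 12 = \left(\left(1 + 4\right) + 3\right) 12 = \left(5 + 3\right) 12 = 8 \cdot 12 = 96$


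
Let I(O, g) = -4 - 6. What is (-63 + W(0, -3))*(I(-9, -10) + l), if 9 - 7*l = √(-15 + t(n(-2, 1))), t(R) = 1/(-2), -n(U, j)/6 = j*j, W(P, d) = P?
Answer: 549 + 9*I*√62/2 ≈ 549.0 + 35.433*I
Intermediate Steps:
n(U, j) = -6*j² (n(U, j) = -6*j*j = -6*j²)
t(R) = -½
I(O, g) = -10
l = 9/7 - I*√62/14 (l = 9/7 - √(-15 - ½)/7 = 9/7 - I*√62/14 ≈ 1.2857 - 0.56243*I)
(-63 + W(0, -3))*(I(-9, -10) + l) = (-63 + 0)*(-10 + (9/7 - I*√62/14)) = -63*(-61/7 - I*√62/14) = 549 + 9*I*√62/2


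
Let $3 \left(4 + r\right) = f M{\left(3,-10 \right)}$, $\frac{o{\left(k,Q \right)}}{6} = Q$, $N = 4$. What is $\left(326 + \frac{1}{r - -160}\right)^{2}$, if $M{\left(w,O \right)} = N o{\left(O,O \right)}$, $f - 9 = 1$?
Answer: $\frac{44076063249}{414736} \approx 1.0628 \cdot 10^{5}$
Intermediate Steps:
$o{\left(k,Q \right)} = 6 Q$
$f = 10$ ($f = 9 + 1 = 10$)
$M{\left(w,O \right)} = 24 O$ ($M{\left(w,O \right)} = 4 \cdot 6 O = 24 O$)
$r = -804$ ($r = -4 + \frac{10 \cdot 24 \left(-10\right)}{3} = -4 + \frac{10 \left(-240\right)}{3} = -4 + \frac{1}{3} \left(-2400\right) = -4 - 800 = -804$)
$\left(326 + \frac{1}{r - -160}\right)^{2} = \left(326 + \frac{1}{-804 - -160}\right)^{2} = \left(326 + \frac{1}{-804 + 160}\right)^{2} = \left(326 + \frac{1}{-644}\right)^{2} = \left(326 - \frac{1}{644}\right)^{2} = \left(\frac{209943}{644}\right)^{2} = \frac{44076063249}{414736}$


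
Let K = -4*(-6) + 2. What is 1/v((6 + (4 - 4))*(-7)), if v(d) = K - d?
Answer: 1/68 ≈ 0.014706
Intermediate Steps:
K = 26 (K = 24 + 2 = 26)
v(d) = 26 - d
1/v((6 + (4 - 4))*(-7)) = 1/(26 - (6 + (4 - 4))*(-7)) = 1/(26 - (6 + 0)*(-7)) = 1/(26 - 6*(-7)) = 1/(26 - 1*(-42)) = 1/(26 + 42) = 1/68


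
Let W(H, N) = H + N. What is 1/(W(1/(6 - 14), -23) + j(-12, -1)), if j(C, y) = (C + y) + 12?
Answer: -8/193 ≈ -0.041451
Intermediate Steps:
j(C, y) = 12 + C + y
1/(W(1/(6 - 14), -23) + j(-12, -1)) = 1/((1/(6 - 14) - 23) + (12 - 12 - 1)) = 1/((1/(-8) - 23) - 1) = 1/((-⅛ - 23) - 1) = 1/(-185/8 - 1) = 1/(-193/8) = -8/193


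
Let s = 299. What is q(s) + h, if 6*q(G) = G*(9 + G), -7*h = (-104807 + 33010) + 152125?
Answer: 81338/21 ≈ 3873.2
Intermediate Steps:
h = -80328/7 (h = -((-104807 + 33010) + 152125)/7 = -(-71797 + 152125)/7 = -1/7*80328 = -80328/7 ≈ -11475.)
q(G) = G*(9 + G)/6 (q(G) = (G*(9 + G))/6 = G*(9 + G)/6)
q(s) + h = (1/6)*299*(9 + 299) - 80328/7 = (1/6)*299*308 - 80328/7 = 46046/3 - 80328/7 = 81338/21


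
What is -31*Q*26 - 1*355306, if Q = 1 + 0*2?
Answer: -356112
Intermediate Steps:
Q = 1 (Q = 1 + 0 = 1)
-31*Q*26 - 1*355306 = -31*1*26 - 1*355306 = -31*26 - 355306 = -806 - 355306 = -356112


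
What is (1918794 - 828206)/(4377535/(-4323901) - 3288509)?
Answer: -1178898635947/3554797932786 ≈ -0.33164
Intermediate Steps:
(1918794 - 828206)/(4377535/(-4323901) - 3288509) = 1090588/(4377535*(-1/4323901) - 3288509) = 1090588/(-4377535/4323901 - 3288509) = 1090588/(-14219191731144/4323901) = 1090588*(-4323901/14219191731144) = -1178898635947/3554797932786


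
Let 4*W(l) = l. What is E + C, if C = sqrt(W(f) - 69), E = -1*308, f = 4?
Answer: -308 + 2*I*sqrt(17) ≈ -308.0 + 8.2462*I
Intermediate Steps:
E = -308
W(l) = l/4
C = 2*I*sqrt(17) (C = sqrt((1/4)*4 - 69) = sqrt(1 - 69) = sqrt(-68) = 2*I*sqrt(17) ≈ 8.2462*I)
E + C = -308 + 2*I*sqrt(17)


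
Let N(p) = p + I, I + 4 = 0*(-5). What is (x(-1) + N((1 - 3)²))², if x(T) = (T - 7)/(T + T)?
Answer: 16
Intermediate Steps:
x(T) = (-7 + T)/(2*T) (x(T) = (-7 + T)/((2*T)) = (-7 + T)*(1/(2*T)) = (-7 + T)/(2*T))
I = -4 (I = -4 + 0*(-5) = -4 + 0 = -4)
N(p) = -4 + p (N(p) = p - 4 = -4 + p)
(x(-1) + N((1 - 3)²))² = ((½)*(-7 - 1)/(-1) + (-4 + (1 - 3)²))² = ((½)*(-1)*(-8) + (-4 + (-2)²))² = (4 + (-4 + 4))² = (4 + 0)² = 4² = 16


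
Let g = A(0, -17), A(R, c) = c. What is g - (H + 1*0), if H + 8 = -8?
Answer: -1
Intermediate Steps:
H = -16 (H = -8 - 8 = -16)
g = -17
g - (H + 1*0) = -17 - (-16 + 1*0) = -17 - (-16 + 0) = -17 - 1*(-16) = -17 + 16 = -1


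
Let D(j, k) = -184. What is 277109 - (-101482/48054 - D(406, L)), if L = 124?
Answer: 6653727716/24027 ≈ 2.7693e+5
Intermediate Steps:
277109 - (-101482/48054 - D(406, L)) = 277109 - (-101482/48054 - 1*(-184)) = 277109 - (-101482*1/48054 + 184) = 277109 - (-50741/24027 + 184) = 277109 - 1*4370227/24027 = 277109 - 4370227/24027 = 6653727716/24027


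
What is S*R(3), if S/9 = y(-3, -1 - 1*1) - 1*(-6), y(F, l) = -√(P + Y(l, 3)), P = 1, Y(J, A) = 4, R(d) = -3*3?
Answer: -486 + 81*√5 ≈ -304.88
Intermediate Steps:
R(d) = -9
y(F, l) = -√5 (y(F, l) = -√(1 + 4) = -√5)
S = 54 - 9*√5 (S = 9*(-√5 - 1*(-6)) = 9*(-√5 + 6) = 9*(6 - √5) = 54 - 9*√5 ≈ 33.875)
S*R(3) = (54 - 9*√5)*(-9) = -486 + 81*√5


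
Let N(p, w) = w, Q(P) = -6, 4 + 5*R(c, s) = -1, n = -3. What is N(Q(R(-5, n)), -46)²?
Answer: 2116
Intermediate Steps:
R(c, s) = -1 (R(c, s) = -⅘ + (⅕)*(-1) = -⅘ - ⅕ = -1)
N(Q(R(-5, n)), -46)² = (-46)² = 2116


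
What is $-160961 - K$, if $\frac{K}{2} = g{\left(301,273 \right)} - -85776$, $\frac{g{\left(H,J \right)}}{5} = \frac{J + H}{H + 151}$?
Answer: $- \frac{37575404}{113} \approx -3.3253 \cdot 10^{5}$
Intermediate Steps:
$g{\left(H,J \right)} = \frac{5 \left(H + J\right)}{151 + H}$ ($g{\left(H,J \right)} = 5 \frac{J + H}{H + 151} = 5 \frac{H + J}{151 + H} = \frac{5 \left(H + J\right)}{151 + H}$)
$K = \frac{19386811}{113}$ ($K = 2 \left(\frac{5 \left(301 + 273\right)}{151 + 301} - -85776\right) = 2 \left(5 \cdot \frac{1}{452} \cdot 574 + 85776\right) = 2 \left(\frac{1435}{226} + 85776\right) = 2 \cdot \frac{19386811}{226} = \frac{19386811}{113} \approx 1.7156 \cdot 10^{5}$)
$-160961 - K = -160961 - \frac{19386811}{113} = - \frac{37575404}{113}$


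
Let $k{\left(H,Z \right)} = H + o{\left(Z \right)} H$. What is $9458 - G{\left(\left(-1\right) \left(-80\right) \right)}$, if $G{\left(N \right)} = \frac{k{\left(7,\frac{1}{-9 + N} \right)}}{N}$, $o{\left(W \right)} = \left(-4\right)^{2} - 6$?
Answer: $\frac{756563}{80} \approx 9457.0$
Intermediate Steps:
$o{\left(W \right)} = 10$ ($o{\left(W \right)} = 16 - 6 = 10$)
$k{\left(H,Z \right)} = 11 H$ ($k{\left(H,Z \right)} = H + 10 H = 11 H$)
$G{\left(N \right)} = \frac{77}{N}$ ($G{\left(N \right)} = \frac{11 \cdot 7}{N} = \frac{77}{N}$)
$9458 - G{\left(\left(-1\right) \left(-80\right) \right)} = 9458 - \frac{77}{\left(-1\right) \left(-80\right)} = 9458 - \frac{77}{80} = \frac{756563}{80}$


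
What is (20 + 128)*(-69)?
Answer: -10212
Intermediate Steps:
(20 + 128)*(-69) = 148*(-69) = -10212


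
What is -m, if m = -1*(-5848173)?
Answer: -5848173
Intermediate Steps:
m = 5848173
-m = -1*5848173 = -5848173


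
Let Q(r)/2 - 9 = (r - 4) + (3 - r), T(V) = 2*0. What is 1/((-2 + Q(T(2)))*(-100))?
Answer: -1/1400 ≈ -0.00071429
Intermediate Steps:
T(V) = 0
Q(r) = 16 (Q(r) = 18 + 2*((r - 4) + (3 - r)) = 18 + 2*((-4 + r) + (3 - r)) = 18 + 2*(-1) = 18 - 2 = 16)
1/((-2 + Q(T(2)))*(-100)) = 1/((-2 + 16)*(-100)) = 1/(14*(-100)) = 1/(-1400) = -1/1400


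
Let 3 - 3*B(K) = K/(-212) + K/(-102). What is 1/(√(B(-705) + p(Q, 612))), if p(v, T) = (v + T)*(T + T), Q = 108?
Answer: 2*√25755192967731/9528373277 ≈ 0.0010652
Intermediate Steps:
B(K) = 1 + 157*K/32436 (B(K) = 1 - (K/(-212) + K/(-102))/3 = 1 - (K*(-1/212) + K*(-1/102))/3 = 1 - (-K/212 - K/102)/3 = 1 - (-157)*K/32436 = 1 + 157*K/32436)
p(v, T) = 2*T*(T + v) (p(v, T) = (T + v)*(2*T) = 2*T*(T + v))
1/(√(B(-705) + p(Q, 612))) = 1/(√((1 + (157/32436)*(-705)) + 2*612*(612 + 108))) = 1/(√((1 - 36895/10812) + 2*612*720)) = 1/(√(-26083/10812 + 881280)) = 1/(√(9528373277/10812)) = 1/(√25755192967731/5406) = 2*√25755192967731/9528373277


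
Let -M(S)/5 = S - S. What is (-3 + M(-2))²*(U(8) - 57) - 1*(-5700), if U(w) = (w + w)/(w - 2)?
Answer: 5211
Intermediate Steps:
M(S) = 0 (M(S) = -5*(S - S) = -5*0 = 0)
U(w) = 2*w/(-2 + w) (U(w) = (2*w)/(-2 + w) = 2*w/(-2 + w))
(-3 + M(-2))²*(U(8) - 57) - 1*(-5700) = (-3 + 0)²*(2*8/(-2 + 8) - 57) - 1*(-5700) = (-3)²*(2*8/6 - 57) + 5700 = 9*(2*8*(⅙) - 57) + 5700 = 9*(8/3 - 57) + 5700 = 9*(-163/3) + 5700 = -489 + 5700 = 5211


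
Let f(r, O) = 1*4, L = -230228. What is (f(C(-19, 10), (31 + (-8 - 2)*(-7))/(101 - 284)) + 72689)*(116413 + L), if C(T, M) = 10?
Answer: -8273553795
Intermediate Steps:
f(r, O) = 4
(f(C(-19, 10), (31 + (-8 - 2)*(-7))/(101 - 284)) + 72689)*(116413 + L) = (4 + 72689)*(116413 - 230228) = 72693*(-113815) = -8273553795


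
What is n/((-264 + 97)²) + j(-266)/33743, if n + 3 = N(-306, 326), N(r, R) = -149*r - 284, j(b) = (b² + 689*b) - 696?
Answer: -1628631145/941058527 ≈ -1.7306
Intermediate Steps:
j(b) = -696 + b² + 689*b
N(r, R) = -284 - 149*r
n = 45307 (n = -3 + (-284 - 149*(-306)) = -3 + (-284 + 45594) = -3 + 45310 = 45307)
n/((-264 + 97)²) + j(-266)/33743 = 45307/((-264 + 97)²) + (-696 + (-266)² + 689*(-266))/33743 = 45307/((-167)²) + (-696 + 70756 - 183274)*(1/33743) = 45307/27889 - 113214*1/33743 = 45307*(1/27889) - 113214/33743 = 45307/27889 - 113214/33743 = -1628631145/941058527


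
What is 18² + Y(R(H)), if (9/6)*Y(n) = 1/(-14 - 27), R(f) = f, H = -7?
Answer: 39850/123 ≈ 323.98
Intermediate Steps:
Y(n) = -2/123 (Y(n) = 2/(3*(-14 - 27)) = (⅔)/(-41) = (⅔)*(-1/41) = -2/123)
18² + Y(R(H)) = 18² - 2/123 = 324 - 2/123 = 39850/123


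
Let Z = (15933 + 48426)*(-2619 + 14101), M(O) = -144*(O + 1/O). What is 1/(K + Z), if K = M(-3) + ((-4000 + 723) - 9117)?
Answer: 1/738958124 ≈ 1.3533e-9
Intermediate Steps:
M(O) = -144*O - 144/O
K = -11914 (K = (-144*(-3) - 144/(-3)) + ((-4000 + 723) - 9117) = (432 - 144*(-⅓)) + (-3277 - 9117) = (432 + 48) - 12394 = 480 - 12394 = -11914)
Z = 738970038 (Z = 64359*11482 = 738970038)
1/(K + Z) = 1/(-11914 + 738970038) = 1/738958124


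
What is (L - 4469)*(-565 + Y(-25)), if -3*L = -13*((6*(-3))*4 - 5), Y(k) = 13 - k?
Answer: 7593016/3 ≈ 2.5310e+6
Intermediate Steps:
L = -1001/3 (L = -(-13)*((6*(-3))*4 - 5)/3 = -(-13)*(-18*4 - 5)/3 = -(-13)*(-72 - 5)/3 = -(-13)*(-77)/3 = -1/3*1001 = -1001/3 ≈ -333.67)
(L - 4469)*(-565 + Y(-25)) = (-1001/3 - 4469)*(-565 + (13 - 1*(-25))) = -14408*(-565 + (13 + 25))/3 = -14408*(-565 + 38)/3 = -14408/3*(-527) = 7593016/3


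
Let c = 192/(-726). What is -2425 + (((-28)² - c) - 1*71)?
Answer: -207120/121 ≈ -1711.7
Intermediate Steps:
c = -32/121 (c = 192*(-1/726) = -32/121 ≈ -0.26446)
-2425 + (((-28)² - c) - 1*71) = -2425 + (((-28)² - 1*(-32/121)) - 1*71) = -2425 + ((784 + 32/121) - 71) = -2425 + (94896/121 - 71) = -2425 + 86305/121 = -207120/121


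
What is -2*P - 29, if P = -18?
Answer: 7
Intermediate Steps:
-2*P - 29 = -2*(-18) - 29 = 36 - 29 = 7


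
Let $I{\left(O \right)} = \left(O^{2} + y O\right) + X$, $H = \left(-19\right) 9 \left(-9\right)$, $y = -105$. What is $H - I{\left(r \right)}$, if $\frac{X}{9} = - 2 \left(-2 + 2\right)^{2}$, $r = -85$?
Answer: $-14611$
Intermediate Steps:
$H = 1539$ ($H = \left(-171\right) \left(-9\right) = 1539$)
$X = 0$ ($X = 9 \left(- 2 \left(-2 + 2\right)^{2}\right) = 9 \left(- 2 \cdot 0^{2}\right) = 9 \left(\left(-2\right) 0\right) = 9 \cdot 0 = 0$)
$I{\left(O \right)} = O^{2} - 105 O$ ($I{\left(O \right)} = \left(O^{2} - 105 O\right) + 0 = O^{2} - 105 O$)
$H - I{\left(r \right)} = 1539 - - 85 \left(-105 - 85\right) = 1539 - \left(-85\right) \left(-190\right) = 1539 - 16150 = -14611$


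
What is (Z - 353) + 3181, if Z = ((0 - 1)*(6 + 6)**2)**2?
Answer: 23564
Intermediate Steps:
Z = 20736 (Z = (-1*12**2)**2 = (-1*144)**2 = (-144)**2 = 20736)
(Z - 353) + 3181 = (20736 - 353) + 3181 = 20383 + 3181 = 23564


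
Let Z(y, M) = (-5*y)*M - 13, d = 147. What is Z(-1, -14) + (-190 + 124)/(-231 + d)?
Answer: -1151/14 ≈ -82.214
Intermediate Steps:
Z(y, M) = -13 - 5*M*y (Z(y, M) = -5*M*y - 13 = -13 - 5*M*y)
Z(-1, -14) + (-190 + 124)/(-231 + d) = (-13 - 5*(-14)*(-1)) + (-190 + 124)/(-231 + 147) = (-13 - 70) - 66/(-84) = -83 - 66*(-1/84) = -83 + 11/14 = -1151/14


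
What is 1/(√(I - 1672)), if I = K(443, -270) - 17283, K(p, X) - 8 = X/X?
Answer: -I*√18946/18946 ≈ -0.0072651*I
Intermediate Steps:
K(p, X) = 9 (K(p, X) = 8 + X/X = 8 + 1 = 9)
I = -17274 (I = 9 - 17283 = -17274)
1/(√(I - 1672)) = 1/(√(-17274 - 1672)) = 1/(√(-18946)) = 1/(I*√18946) = -I*√18946/18946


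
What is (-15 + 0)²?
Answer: 225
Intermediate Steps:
(-15 + 0)² = (-15)² = 225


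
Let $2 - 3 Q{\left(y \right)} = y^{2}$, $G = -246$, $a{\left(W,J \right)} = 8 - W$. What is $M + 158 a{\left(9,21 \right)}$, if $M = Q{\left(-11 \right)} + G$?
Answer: $- \frac{1331}{3} \approx -443.67$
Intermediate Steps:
$Q{\left(y \right)} = \frac{2}{3} - \frac{y^{2}}{3}$
$M = - \frac{857}{3}$ ($M = \left(\frac{2}{3} - \frac{\left(-11\right)^{2}}{3}\right) - 246 = \left(\frac{2}{3} - \frac{121}{3}\right) - 246 = - \frac{119}{3} - 246 = - \frac{857}{3} \approx -285.67$)
$M + 158 a{\left(9,21 \right)} = - \frac{857}{3} + 158 \left(8 - 9\right) = - \frac{857}{3} + 158 \left(-1\right) = - \frac{857}{3} - 158 = - \frac{1331}{3}$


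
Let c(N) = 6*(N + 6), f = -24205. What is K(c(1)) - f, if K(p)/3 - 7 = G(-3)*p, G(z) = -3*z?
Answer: 25360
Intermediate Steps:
c(N) = 36 + 6*N (c(N) = 6*(6 + N) = 36 + 6*N)
K(p) = 21 + 27*p (K(p) = 21 + 3*((-3*(-3))*p) = 21 + 3*(9*p) = 21 + 27*p)
K(c(1)) - f = (21 + 27*(36 + 6*1)) - 1*(-24205) = (21 + 27*(36 + 6)) + 24205 = (21 + 27*42) + 24205 = (21 + 1134) + 24205 = 1155 + 24205 = 25360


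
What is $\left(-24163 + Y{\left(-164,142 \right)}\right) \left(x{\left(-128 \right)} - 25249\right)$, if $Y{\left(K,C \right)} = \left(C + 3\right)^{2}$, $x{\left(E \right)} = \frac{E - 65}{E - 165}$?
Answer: $\frac{23214183432}{293} \approx 7.9229 \cdot 10^{7}$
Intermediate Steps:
$x{\left(E \right)} = \frac{-65 + E}{-165 + E}$
$Y{\left(K,C \right)} = \left(3 + C\right)^{2}$
$\left(-24163 + Y{\left(-164,142 \right)}\right) \left(x{\left(-128 \right)} - 25249\right) = \left(-24163 + \left(3 + 142\right)^{2}\right) \left(\frac{-65 - 128}{-165 - 128} - 25249\right) = \left(-24163 + 145^{2}\right) \left(\frac{1}{-293} \left(-193\right) - 25249\right) = \left(-24163 + 21025\right) \left(\left(- \frac{1}{293}\right) \left(-193\right) - 25249\right) = - 3138 \left(\frac{193}{293} - 25249\right) = \left(-3138\right) \left(- \frac{7397764}{293}\right) = \frac{23214183432}{293}$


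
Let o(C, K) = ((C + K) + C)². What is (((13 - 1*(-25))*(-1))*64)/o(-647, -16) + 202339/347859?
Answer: 86596991203/149240207475 ≈ 0.58025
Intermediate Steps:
o(C, K) = (K + 2*C)²
(((13 - 1*(-25))*(-1))*64)/o(-647, -16) + 202339/347859 = (((13 - 1*(-25))*(-1))*64)/((-16 + 2*(-647))²) + 202339/347859 = (((13 + 25)*(-1))*64)/((-16 - 1294)²) + 202339*(1/347859) = ((38*(-1))*64)/((-1310)²) + 202339/347859 = -38*64/1716100 + 202339/347859 = -2432*1/1716100 + 202339/347859 = -608/429025 + 202339/347859 = 86596991203/149240207475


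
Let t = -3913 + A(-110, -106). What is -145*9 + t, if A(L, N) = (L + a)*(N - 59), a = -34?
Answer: 18542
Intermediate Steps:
A(L, N) = (-59 + N)*(-34 + L) (A(L, N) = (L - 34)*(N - 59) = (-34 + L)*(-59 + N) = (-59 + N)*(-34 + L))
t = 19847 (t = -3913 + (2006 - 59*(-110) - 34*(-106) - 110*(-106)) = -3913 + (2006 + 6490 + 3604 + 11660) = -3913 + 23760 = 19847)
-145*9 + t = -145*9 + 19847 = -1305 + 19847 = 18542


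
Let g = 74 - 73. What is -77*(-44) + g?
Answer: 3389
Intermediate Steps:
g = 1
-77*(-44) + g = -77*(-44) + 1 = 3388 + 1 = 3389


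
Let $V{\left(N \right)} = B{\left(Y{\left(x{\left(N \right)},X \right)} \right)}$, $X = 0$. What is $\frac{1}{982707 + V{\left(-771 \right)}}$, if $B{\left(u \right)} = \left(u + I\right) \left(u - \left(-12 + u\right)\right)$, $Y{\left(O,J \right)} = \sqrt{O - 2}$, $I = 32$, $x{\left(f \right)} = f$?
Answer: $\frac{327697}{322156008531} - \frac{4 i \sqrt{773}}{322156008531} \approx 1.0172 \cdot 10^{-6} - 3.4521 \cdot 10^{-10} i$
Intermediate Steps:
$Y{\left(O,J \right)} = \sqrt{-2 + O}$
$B{\left(u \right)} = 384 + 12 u$ ($B{\left(u \right)} = \left(u + 32\right) \left(u - \left(-12 + u\right)\right) = \left(32 + u\right) 12 = 384 + 12 u$)
$V{\left(N \right)} = 384 + 12 \sqrt{-2 + N}$
$\frac{1}{982707 + V{\left(-771 \right)}} = \frac{1}{982707 + \left(384 + 12 \sqrt{-2 - 771}\right)} = \frac{1}{982707 + \left(384 + 12 \sqrt{-773}\right)} = \frac{1}{982707 + \left(384 + 12 i \sqrt{773}\right)} = \frac{1}{983091 + 12 i \sqrt{773}}$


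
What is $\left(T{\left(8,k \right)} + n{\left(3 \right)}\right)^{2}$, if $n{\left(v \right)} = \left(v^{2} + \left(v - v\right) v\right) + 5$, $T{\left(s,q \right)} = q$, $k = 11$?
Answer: $625$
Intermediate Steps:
$n{\left(v \right)} = 5 + v^{2}$ ($n{\left(v \right)} = \left(v^{2} + 0 v\right) + 5 = \left(v^{2} + 0\right) + 5 = v^{2} + 5 = 5 + v^{2}$)
$\left(T{\left(8,k \right)} + n{\left(3 \right)}\right)^{2} = \left(11 + \left(5 + 3^{2}\right)\right)^{2} = \left(11 + \left(5 + 9\right)\right)^{2} = \left(11 + 14\right)^{2} = 25^{2} = 625$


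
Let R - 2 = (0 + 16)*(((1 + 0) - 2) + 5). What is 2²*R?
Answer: 264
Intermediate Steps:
R = 66 (R = 2 + (0 + 16)*(((1 + 0) - 2) + 5) = 2 + 16*((1 - 2) + 5) = 2 + 16*(-1 + 5) = 2 + 16*4 = 2 + 64 = 66)
2²*R = 2²*66 = 4*66 = 264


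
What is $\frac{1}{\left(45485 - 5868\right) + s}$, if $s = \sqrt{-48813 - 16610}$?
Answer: $\frac{39617}{1569572112} - \frac{i \sqrt{65423}}{1569572112} \approx 2.5241 \cdot 10^{-5} - 1.6296 \cdot 10^{-7} i$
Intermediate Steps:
$s = i \sqrt{65423}$ ($s = \sqrt{-65423} = i \sqrt{65423} \approx 255.78 i$)
$\frac{1}{\left(45485 - 5868\right) + s} = \frac{1}{\left(45485 - 5868\right) + i \sqrt{65423}} = \frac{1}{39617 + i \sqrt{65423}}$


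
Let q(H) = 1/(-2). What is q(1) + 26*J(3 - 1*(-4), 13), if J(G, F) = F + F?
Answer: 1351/2 ≈ 675.50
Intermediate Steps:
J(G, F) = 2*F
q(H) = -1/2
q(1) + 26*J(3 - 1*(-4), 13) = -1/2 + 26*(2*13) = -1/2 + 26*26 = -1/2 + 676 = 1351/2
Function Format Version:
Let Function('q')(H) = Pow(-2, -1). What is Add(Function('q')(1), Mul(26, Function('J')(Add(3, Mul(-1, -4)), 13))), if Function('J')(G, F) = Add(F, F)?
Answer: Rational(1351, 2) ≈ 675.50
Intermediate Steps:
Function('J')(G, F) = Mul(2, F)
Function('q')(H) = Rational(-1, 2)
Add(Function('q')(1), Mul(26, Function('J')(Add(3, Mul(-1, -4)), 13))) = Add(Rational(-1, 2), Mul(26, Mul(2, 13))) = Add(Rational(-1, 2), Mul(26, 26)) = Add(Rational(-1, 2), 676) = Rational(1351, 2)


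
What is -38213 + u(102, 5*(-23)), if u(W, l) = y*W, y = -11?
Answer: -39335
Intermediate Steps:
u(W, l) = -11*W
-38213 + u(102, 5*(-23)) = -38213 - 11*102 = -38213 - 1122 = -39335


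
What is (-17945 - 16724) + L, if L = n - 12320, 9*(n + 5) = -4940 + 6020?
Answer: -46874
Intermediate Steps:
n = 115 (n = -5 + (-4940 + 6020)/9 = -5 + (⅑)*1080 = -5 + 120 = 115)
L = -12205 (L = 115 - 12320 = -12205)
(-17945 - 16724) + L = (-17945 - 16724) - 12205 = -34669 - 12205 = -46874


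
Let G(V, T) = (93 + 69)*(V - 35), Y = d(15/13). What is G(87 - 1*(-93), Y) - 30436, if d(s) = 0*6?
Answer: -6946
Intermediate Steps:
d(s) = 0
Y = 0
G(V, T) = -5670 + 162*V (G(V, T) = 162*(-35 + V) = -5670 + 162*V)
G(87 - 1*(-93), Y) - 30436 = (-5670 + 162*(87 - 1*(-93))) - 30436 = (-5670 + 162*(87 + 93)) - 30436 = (-5670 + 162*180) - 30436 = (-5670 + 29160) - 30436 = 23490 - 30436 = -6946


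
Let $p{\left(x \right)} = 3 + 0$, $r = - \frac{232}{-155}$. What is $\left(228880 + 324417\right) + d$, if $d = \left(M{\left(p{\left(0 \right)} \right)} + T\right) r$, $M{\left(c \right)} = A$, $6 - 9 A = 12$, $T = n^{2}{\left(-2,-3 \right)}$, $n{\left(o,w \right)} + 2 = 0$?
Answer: $\frac{51457085}{93} \approx 5.533 \cdot 10^{5}$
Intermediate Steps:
$n{\left(o,w \right)} = -2$ ($n{\left(o,w \right)} = -2 + 0 = -2$)
$r = \frac{232}{155}$ ($r = \left(-232\right) \left(- \frac{1}{155}\right) = \frac{232}{155} \approx 1.4968$)
$p{\left(x \right)} = 3$
$T = 4$ ($T = \left(-2\right)^{2} = 4$)
$A = - \frac{2}{3}$ ($A = \frac{2}{3} - \frac{4}{3} = - \frac{2}{3} \approx -0.66667$)
$M{\left(c \right)} = - \frac{2}{3}$
$d = \frac{464}{93}$ ($d = \left(- \frac{2}{3} + 4\right) \frac{232}{155} = \frac{10}{3} \cdot \frac{232}{155} = \frac{464}{93} \approx 4.9893$)
$\left(228880 + 324417\right) + d = \left(228880 + 324417\right) + \frac{464}{93} = 553297 + \frac{464}{93} = \frac{51457085}{93}$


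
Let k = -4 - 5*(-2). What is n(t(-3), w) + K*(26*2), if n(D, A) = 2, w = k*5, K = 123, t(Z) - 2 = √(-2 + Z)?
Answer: 6398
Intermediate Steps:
k = 6 (k = -4 + 10 = 6)
t(Z) = 2 + √(-2 + Z)
w = 30 (w = 6*5 = 30)
n(t(-3), w) + K*(26*2) = 2 + 123*(26*2) = 2 + 123*52 = 2 + 6396 = 6398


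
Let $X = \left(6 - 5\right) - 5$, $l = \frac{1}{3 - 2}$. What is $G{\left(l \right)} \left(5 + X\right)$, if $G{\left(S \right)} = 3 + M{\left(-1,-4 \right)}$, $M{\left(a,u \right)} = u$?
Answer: $-1$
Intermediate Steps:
$l = 1$ ($l = 1^{-1} = 1$)
$X = -4$ ($X = 1 - 5 = -4$)
$G{\left(S \right)} = -1$ ($G{\left(S \right)} = 3 - 4 = -1$)
$G{\left(l \right)} \left(5 + X\right) = - (5 - 4) = \left(-1\right) 1 = -1$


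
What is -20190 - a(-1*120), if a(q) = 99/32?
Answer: -646179/32 ≈ -20193.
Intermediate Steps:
a(q) = 99/32 (a(q) = 99*(1/32) = 99/32)
-20190 - a(-1*120) = -20190 - 1*99/32 = -20190 - 99/32 = -646179/32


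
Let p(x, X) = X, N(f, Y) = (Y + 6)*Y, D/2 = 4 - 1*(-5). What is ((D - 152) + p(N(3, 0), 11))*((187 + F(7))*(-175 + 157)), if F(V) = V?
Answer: 429516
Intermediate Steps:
D = 18 (D = 2*(4 - 1*(-5)) = 2*(4 + 5) = 2*9 = 18)
N(f, Y) = Y*(6 + Y) (N(f, Y) = (6 + Y)*Y = Y*(6 + Y))
((D - 152) + p(N(3, 0), 11))*((187 + F(7))*(-175 + 157)) = ((18 - 152) + 11)*((187 + 7)*(-175 + 157)) = (-134 + 11)*(194*(-18)) = -123*(-3492) = 429516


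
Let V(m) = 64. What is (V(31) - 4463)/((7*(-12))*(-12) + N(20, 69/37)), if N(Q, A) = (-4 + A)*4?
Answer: -162763/36980 ≈ -4.4014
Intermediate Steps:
N(Q, A) = -16 + 4*A
(V(31) - 4463)/((7*(-12))*(-12) + N(20, 69/37)) = (64 - 4463)/((7*(-12))*(-12) + (-16 + 4*(69/37))) = -4399/(-84*(-12) + (-16 + 4*(69*(1/37)))) = -4399/(1008 + (-16 + 4*(69/37))) = -4399/(1008 + (-16 + 276/37)) = -4399/(1008 - 316/37) = -4399/36980/37 = -4399*37/36980 = -162763/36980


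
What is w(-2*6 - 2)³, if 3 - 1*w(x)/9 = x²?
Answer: -5240822553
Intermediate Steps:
w(x) = 27 - 9*x²
w(-2*6 - 2)³ = (27 - 9*(-2*6 - 2)²)³ = (27 - 9*(-12 - 2)²)³ = (27 - 9*(-14)²)³ = (27 - 9*196)³ = (27 - 1764)³ = (-1737)³ = -5240822553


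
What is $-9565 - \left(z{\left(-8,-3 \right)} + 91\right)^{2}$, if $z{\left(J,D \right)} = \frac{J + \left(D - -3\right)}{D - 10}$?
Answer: $- \frac{3034966}{169} \approx -17958.0$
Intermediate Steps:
$z{\left(J,D \right)} = \frac{3 + D + J}{-10 + D}$ ($z{\left(J,D \right)} = \frac{J + \left(D + 3\right)}{-10 + D} = \frac{J + \left(3 + D\right)}{-10 + D} = \frac{3 + D + J}{-10 + D}$)
$-9565 - \left(z{\left(-8,-3 \right)} + 91\right)^{2} = -9565 - \left(\frac{3 - 3 - 8}{-10 - 3} + 91\right)^{2} = -9565 - \left(\frac{1}{-13} \left(-8\right) + 91\right)^{2} = -9565 - \left(\left(- \frac{1}{13}\right) \left(-8\right) + 91\right)^{2} = -9565 - \left(\frac{8}{13} + 91\right)^{2} = -9565 - \left(\frac{1191}{13}\right)^{2} = -9565 - \frac{1418481}{169} = - \frac{3034966}{169}$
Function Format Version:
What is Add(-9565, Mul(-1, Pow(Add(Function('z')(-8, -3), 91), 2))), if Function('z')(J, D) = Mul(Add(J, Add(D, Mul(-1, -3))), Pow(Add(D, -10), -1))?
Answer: Rational(-3034966, 169) ≈ -17958.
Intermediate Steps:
Function('z')(J, D) = Mul(Pow(Add(-10, D), -1), Add(3, D, J)) (Function('z')(J, D) = Mul(Add(J, Add(D, 3)), Pow(Add(-10, D), -1)) = Mul(Add(J, Add(3, D)), Pow(Add(-10, D), -1)) = Mul(Add(3, D, J), Pow(Add(-10, D), -1)) = Mul(Pow(Add(-10, D), -1), Add(3, D, J)))
Add(-9565, Mul(-1, Pow(Add(Function('z')(-8, -3), 91), 2))) = Add(-9565, Mul(-1, Pow(Add(Mul(Pow(Add(-10, -3), -1), Add(3, -3, -8)), 91), 2))) = Add(-9565, Mul(-1, Pow(Add(Mul(Pow(-13, -1), -8), 91), 2))) = Add(-9565, Mul(-1, Pow(Add(Mul(Rational(-1, 13), -8), 91), 2))) = Add(-9565, Mul(-1, Pow(Add(Rational(8, 13), 91), 2))) = Add(-9565, Mul(-1, Pow(Rational(1191, 13), 2))) = Add(-9565, Mul(-1, Rational(1418481, 169))) = Add(-9565, Rational(-1418481, 169)) = Rational(-3034966, 169)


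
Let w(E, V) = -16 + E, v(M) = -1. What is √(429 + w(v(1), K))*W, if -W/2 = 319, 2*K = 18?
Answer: -1276*√103 ≈ -12950.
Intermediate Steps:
K = 9 (K = (½)*18 = 9)
W = -638 (W = -2*319 = -638)
√(429 + w(v(1), K))*W = √(429 + (-16 - 1))*(-638) = √(429 - 17)*(-638) = √412*(-638) = (2*√103)*(-638) = -1276*√103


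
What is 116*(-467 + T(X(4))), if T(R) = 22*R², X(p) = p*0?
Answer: -54172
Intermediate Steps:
X(p) = 0
116*(-467 + T(X(4))) = 116*(-467 + 22*0²) = 116*(-467 + 22*0) = 116*(-467 + 0) = 116*(-467) = -54172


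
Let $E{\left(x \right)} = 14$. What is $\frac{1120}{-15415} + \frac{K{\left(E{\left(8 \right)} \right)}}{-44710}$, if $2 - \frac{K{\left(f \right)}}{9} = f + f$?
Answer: $- \frac{4646809}{68920465} \approx -0.067423$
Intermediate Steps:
$K{\left(f \right)} = 18 - 18 f$ ($K{\left(f \right)} = 18 - 9 \left(f + f\right) = 18 - 9 \cdot 2 f = 18 - 18 f$)
$\frac{1120}{-15415} + \frac{K{\left(E{\left(8 \right)} \right)}}{-44710} = \frac{1120}{-15415} + \frac{18 - 252}{-44710} = 1120 \left(- \frac{1}{15415}\right) + \left(18 - 252\right) \left(- \frac{1}{44710}\right) = - \frac{224}{3083} - - \frac{117}{22355} = - \frac{224}{3083} + \frac{117}{22355} = - \frac{4646809}{68920465}$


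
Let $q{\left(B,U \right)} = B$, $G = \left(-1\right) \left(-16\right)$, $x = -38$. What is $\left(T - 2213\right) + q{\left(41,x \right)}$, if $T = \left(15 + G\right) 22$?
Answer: $-1490$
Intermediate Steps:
$G = 16$
$T = 682$ ($T = \left(15 + 16\right) 22 = 31 \cdot 22 = 682$)
$\left(T - 2213\right) + q{\left(41,x \right)} = \left(682 - 2213\right) + 41 = -1531 + 41 = -1490$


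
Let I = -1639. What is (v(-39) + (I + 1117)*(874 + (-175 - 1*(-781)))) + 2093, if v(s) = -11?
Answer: -770478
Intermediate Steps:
(v(-39) + (I + 1117)*(874 + (-175 - 1*(-781)))) + 2093 = (-11 + (-1639 + 1117)*(874 + (-175 - 1*(-781)))) + 2093 = (-11 - 522*(874 + (-175 + 781))) + 2093 = (-11 - 522*(874 + 606)) + 2093 = (-11 - 522*1480) + 2093 = (-11 - 772560) + 2093 = -772571 + 2093 = -770478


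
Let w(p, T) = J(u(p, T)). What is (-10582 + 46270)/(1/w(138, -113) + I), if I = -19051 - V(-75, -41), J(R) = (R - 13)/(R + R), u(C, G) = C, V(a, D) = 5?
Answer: -371750/198477 ≈ -1.8730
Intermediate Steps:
J(R) = (-13 + R)/(2*R) (J(R) = (-13 + R)/((2*R)) = (-13 + R)*(1/(2*R)) = (-13 + R)/(2*R))
w(p, T) = (-13 + p)/(2*p)
I = -19056 (I = -19051 - 1*5 = -19051 - 5 = -19056)
(-10582 + 46270)/(1/w(138, -113) + I) = (-10582 + 46270)/(1/((1/2)*(-13 + 138)/138) - 19056) = 35688/(1/((1/2)*(1/138)*125) - 19056) = 35688/(1/(125/276) - 19056) = 35688/(276/125 - 19056) = 35688/(-2381724/125) = 35688*(-125/2381724) = -371750/198477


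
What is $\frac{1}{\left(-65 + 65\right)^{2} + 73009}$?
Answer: $\frac{1}{73009} \approx 1.3697 \cdot 10^{-5}$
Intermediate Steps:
$\frac{1}{\left(-65 + 65\right)^{2} + 73009} = \frac{1}{0^{2} + 73009} = \frac{1}{0 + 73009} = \frac{1}{73009}$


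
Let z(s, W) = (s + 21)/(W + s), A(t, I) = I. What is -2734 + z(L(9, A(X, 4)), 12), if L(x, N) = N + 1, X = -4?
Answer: -46452/17 ≈ -2732.5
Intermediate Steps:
L(x, N) = 1 + N
z(s, W) = (21 + s)/(W + s)
-2734 + z(L(9, A(X, 4)), 12) = -2734 + (21 + (1 + 4))/(12 + (1 + 4)) = -2734 + (21 + 5)/(12 + 5) = -2734 + 26/17 = -46452/17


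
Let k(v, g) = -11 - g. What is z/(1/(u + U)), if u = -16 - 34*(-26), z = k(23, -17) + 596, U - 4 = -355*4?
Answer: -329896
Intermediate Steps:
U = -1416 (U = 4 - 355*4 = 4 - 1420 = -1416)
z = 602 (z = (-11 - 1*(-17)) + 596 = (-11 + 17) + 596 = 6 + 596 = 602)
u = 868 (u = -16 + 884 = 868)
z/(1/(u + U)) = 602/(1/(868 - 1416)) = 602/(1/(-548)) = 602/(-1/548) = 602*(-548) = -329896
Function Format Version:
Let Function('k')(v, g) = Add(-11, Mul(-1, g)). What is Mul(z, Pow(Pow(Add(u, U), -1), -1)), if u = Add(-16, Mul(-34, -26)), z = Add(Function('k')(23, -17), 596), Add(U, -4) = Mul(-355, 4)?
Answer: -329896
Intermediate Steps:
U = -1416 (U = Add(4, Mul(-355, 4)) = Add(4, -1420) = -1416)
z = 602 (z = Add(Add(-11, Mul(-1, -17)), 596) = Add(Add(-11, 17), 596) = Add(6, 596) = 602)
u = 868 (u = Add(-16, 884) = 868)
Mul(z, Pow(Pow(Add(u, U), -1), -1)) = Mul(602, Pow(Pow(Add(868, -1416), -1), -1)) = Mul(602, Pow(Pow(-548, -1), -1)) = Mul(602, Pow(Rational(-1, 548), -1)) = Mul(602, -548) = -329896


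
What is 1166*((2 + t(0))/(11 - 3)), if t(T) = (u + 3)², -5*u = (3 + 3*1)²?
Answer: 286253/100 ≈ 2862.5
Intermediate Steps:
u = -36/5 (u = -(3 + 3*1)²/5 = -(3 + 3)²/5 = -⅕*6² = -⅕*36 = -36/5 ≈ -7.2000)
t(T) = 441/25 (t(T) = (-36/5 + 3)² = (-21/5)² = 441/25)
1166*((2 + t(0))/(11 - 3)) = 1166*((2 + 441/25)/(11 - 3)) = 1166*((491/25)/8) = 1166*((491/25)*(⅛)) = 1166*(491/200) = 286253/100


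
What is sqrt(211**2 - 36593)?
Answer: 2*sqrt(1982) ≈ 89.039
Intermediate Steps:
sqrt(211**2 - 36593) = sqrt(44521 - 36593) = sqrt(7928) = 2*sqrt(1982)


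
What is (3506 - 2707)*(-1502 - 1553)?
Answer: -2440945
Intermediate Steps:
(3506 - 2707)*(-1502 - 1553) = 799*(-3055) = -2440945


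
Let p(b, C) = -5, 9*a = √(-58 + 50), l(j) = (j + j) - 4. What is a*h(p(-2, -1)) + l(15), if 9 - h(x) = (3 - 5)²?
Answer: 26 + 10*I*√2/9 ≈ 26.0 + 1.5713*I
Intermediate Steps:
l(j) = -4 + 2*j (l(j) = 2*j - 4 = -4 + 2*j)
a = 2*I*√2/9 (a = √(-58 + 50)/9 = √(-8)/9 = (2*I*√2)/9 = 2*I*√2/9 ≈ 0.31427*I)
h(x) = 5 (h(x) = 9 - (3 - 5)² = 9 - 1*(-2)² = 9 - 1*4 = 9 - 4 = 5)
a*h(p(-2, -1)) + l(15) = (2*I*√2/9)*5 + (-4 + 2*15) = 10*I*√2/9 + (-4 + 30) = 10*I*√2/9 + 26 = 26 + 10*I*√2/9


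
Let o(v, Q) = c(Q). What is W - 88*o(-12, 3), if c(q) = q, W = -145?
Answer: -409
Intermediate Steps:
o(v, Q) = Q
W - 88*o(-12, 3) = -145 - 88*3 = -145 - 264 = -409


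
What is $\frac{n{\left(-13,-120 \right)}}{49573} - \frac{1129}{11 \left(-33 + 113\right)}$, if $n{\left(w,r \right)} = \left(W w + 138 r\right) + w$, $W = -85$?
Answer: $- \frac{69579757}{43624240} \approx -1.595$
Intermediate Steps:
$n{\left(w,r \right)} = - 84 w + 138 r$ ($n{\left(w,r \right)} = \left(- 85 w + 138 r\right) + w = - 84 w + 138 r$)
$\frac{n{\left(-13,-120 \right)}}{49573} - \frac{1129}{11 \left(-33 + 113\right)} = \frac{\left(-84\right) \left(-13\right) + 138 \left(-120\right)}{49573} - \frac{1129}{11 \left(-33 + 113\right)} = \left(1092 - 16560\right) \frac{1}{49573} - \frac{1129}{11 \cdot 80} = \left(-15468\right) \frac{1}{49573} - \frac{1129}{880} = - \frac{15468}{49573} - \frac{1129}{880} = - \frac{69579757}{43624240}$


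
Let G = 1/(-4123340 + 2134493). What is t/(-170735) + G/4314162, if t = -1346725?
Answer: 2311036164488700683/292988367739504458 ≈ 7.8878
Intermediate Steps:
G = -1/1988847 (G = 1/(-1988847) = -1/1988847 ≈ -5.0280e-7)
t/(-170735) + G/4314162 = -1346725/(-170735) - 1/1988847/4314162 = -1346725*(-1/170735) - 1/1988847*1/4314162 = 269345/34147 - 1/8580208151214 = 2311036164488700683/292988367739504458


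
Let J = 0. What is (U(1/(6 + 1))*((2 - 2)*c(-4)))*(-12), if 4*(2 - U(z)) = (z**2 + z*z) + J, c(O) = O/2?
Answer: 0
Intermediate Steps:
c(O) = O/2 (c(O) = O*(1/2) = O/2)
U(z) = 2 - z**2/2 (U(z) = 2 - ((z**2 + z*z) + 0)/4 = 2 - ((z**2 + z**2) + 0)/4 = 2 - (2*z**2 + 0)/4 = 2 - z**2/2)
(U(1/(6 + 1))*((2 - 2)*c(-4)))*(-12) = ((2 - 1/(2*(6 + 1)**2))*((2 - 2)*((1/2)*(-4))))*(-12) = ((2 - (1/7)**2/2)*(0*(-2)))*(-12) = ((2 - (1/7)**2/2)*0)*(-12) = ((2 - 1/2*1/49)*0)*(-12) = ((2 - 1/98)*0)*(-12) = ((195/98)*0)*(-12) = 0*(-12) = 0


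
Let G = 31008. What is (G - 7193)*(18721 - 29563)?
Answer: -258202230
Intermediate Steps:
(G - 7193)*(18721 - 29563) = (31008 - 7193)*(18721 - 29563) = 23815*(-10842) = -258202230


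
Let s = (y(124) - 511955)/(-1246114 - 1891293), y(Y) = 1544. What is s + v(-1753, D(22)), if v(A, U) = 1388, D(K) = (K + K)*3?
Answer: 4355231327/3137407 ≈ 1388.2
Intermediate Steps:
D(K) = 6*K (D(K) = (2*K)*3 = 6*K)
s = 510411/3137407 (s = (1544 - 511955)/(-1246114 - 1891293) = -510411/(-3137407) = -510411*(-1/3137407) = 510411/3137407 ≈ 0.16269)
s + v(-1753, D(22)) = 510411/3137407 + 1388 = 4355231327/3137407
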